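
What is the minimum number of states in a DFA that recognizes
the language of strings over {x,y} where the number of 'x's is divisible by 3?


States track (count of 'x') mod 3.
Need 3 states: one per remainder 0..2; accept = remainder 0.

3


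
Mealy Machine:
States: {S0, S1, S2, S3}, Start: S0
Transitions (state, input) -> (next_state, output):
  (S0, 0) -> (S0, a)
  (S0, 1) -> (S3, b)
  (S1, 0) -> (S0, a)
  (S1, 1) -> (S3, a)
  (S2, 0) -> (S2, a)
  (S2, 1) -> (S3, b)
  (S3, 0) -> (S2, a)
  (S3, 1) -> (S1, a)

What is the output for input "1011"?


Step-by-step:
  (S0, 1) -> (S3, b)
  (S3, 0) -> (S2, a)
  (S2, 1) -> (S3, b)
  (S3, 1) -> (S1, a)

"baba"


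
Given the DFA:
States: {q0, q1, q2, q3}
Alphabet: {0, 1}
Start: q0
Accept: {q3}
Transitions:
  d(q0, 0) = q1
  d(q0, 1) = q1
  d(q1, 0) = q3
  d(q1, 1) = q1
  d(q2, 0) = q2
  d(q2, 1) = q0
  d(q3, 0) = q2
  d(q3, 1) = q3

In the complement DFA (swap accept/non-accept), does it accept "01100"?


Trace: q0 -> q1 -> q1 -> q1 -> q3 -> q2
Final: q2
Original accept: {q3}
Complement: q2 is not in original accept

Yes, complement accepts (original rejects)


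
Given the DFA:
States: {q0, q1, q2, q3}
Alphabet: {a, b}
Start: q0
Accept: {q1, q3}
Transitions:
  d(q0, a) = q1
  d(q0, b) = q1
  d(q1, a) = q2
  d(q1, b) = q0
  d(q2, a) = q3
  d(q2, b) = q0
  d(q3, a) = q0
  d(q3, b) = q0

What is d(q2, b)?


Looking up transition d(q2, b)

q0


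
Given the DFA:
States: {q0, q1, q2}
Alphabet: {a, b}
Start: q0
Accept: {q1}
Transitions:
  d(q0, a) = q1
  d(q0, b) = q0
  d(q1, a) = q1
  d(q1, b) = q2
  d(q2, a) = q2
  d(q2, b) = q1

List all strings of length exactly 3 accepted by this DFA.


All strings of length 3: 8 total
Accepted: 4

"aaa", "abb", "baa", "bba"


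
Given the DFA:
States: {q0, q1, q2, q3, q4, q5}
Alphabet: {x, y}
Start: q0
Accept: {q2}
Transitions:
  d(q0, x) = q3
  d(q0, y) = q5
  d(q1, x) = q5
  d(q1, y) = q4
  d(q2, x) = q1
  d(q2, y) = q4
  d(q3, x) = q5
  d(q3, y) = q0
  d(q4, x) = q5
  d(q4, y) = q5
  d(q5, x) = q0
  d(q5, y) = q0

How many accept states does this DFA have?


Accept states listed: {q2}
Counting: q2(1)

1


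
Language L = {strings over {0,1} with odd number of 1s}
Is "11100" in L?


count('1') = 3; 3 mod 2 = 1

Yes, "11100" is in L


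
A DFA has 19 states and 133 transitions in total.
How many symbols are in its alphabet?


Each state has exactly one transition per symbol.
|alphabet| = transitions / states = 133 / 19 = 7

7


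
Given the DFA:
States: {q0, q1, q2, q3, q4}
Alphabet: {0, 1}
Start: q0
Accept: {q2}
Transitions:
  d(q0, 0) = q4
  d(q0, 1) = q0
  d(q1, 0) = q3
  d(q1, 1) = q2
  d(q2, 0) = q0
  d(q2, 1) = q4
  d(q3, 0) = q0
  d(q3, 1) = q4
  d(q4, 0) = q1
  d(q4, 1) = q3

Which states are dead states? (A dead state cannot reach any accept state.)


Forward reachability from each state:
  q0 -> reaches accept state q2 (live)
  q1 -> reaches accept state q2 (live)
  q2 -> reaches accept state q2 (live)
  q3 -> reaches accept state q2 (live)
  q4 -> reaches accept state q2 (live)

None (all states can reach an accept state)


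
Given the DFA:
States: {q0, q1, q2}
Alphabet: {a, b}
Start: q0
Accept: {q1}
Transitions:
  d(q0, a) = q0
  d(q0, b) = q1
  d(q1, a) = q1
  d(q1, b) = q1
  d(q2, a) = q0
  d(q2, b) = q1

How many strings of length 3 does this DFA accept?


Enumerating all length-3 strings:
  "aaa" -> q0 [reject]
  "aab" -> q1 [accept]
  "aba" -> q1 [accept]
  "abb" -> q1 [accept]
  "baa" -> q1 [accept]
  "bab" -> q1 [accept]
  "bba" -> q1 [accept]
  "bbb" -> q1 [accept]

7 out of 8


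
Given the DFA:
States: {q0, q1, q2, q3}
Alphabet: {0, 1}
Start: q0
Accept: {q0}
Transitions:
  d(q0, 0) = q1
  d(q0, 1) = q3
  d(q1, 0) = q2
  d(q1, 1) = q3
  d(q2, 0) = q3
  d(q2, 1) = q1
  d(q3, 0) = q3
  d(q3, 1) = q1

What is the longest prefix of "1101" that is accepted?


Run the DFA, marking each prefix where the state is accepting:
  "" -> q0 [accept]
  "1" -> q3 [reject]
  "11" -> q1 [reject]
  "110" -> q2 [reject]
  "1101" -> q1 [reject]

""


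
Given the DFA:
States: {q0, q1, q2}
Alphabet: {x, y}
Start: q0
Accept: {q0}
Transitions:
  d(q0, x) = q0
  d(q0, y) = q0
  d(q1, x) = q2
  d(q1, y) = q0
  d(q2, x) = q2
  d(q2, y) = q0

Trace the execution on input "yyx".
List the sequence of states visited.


Input: yyx
d(q0, y) = q0
d(q0, y) = q0
d(q0, x) = q0


q0 -> q0 -> q0 -> q0


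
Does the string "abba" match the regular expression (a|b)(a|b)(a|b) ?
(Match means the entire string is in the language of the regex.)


|string| = 4; first = 'a'; last = 'a'

No, "abba" does not match (a|b)(a|b)(a|b)


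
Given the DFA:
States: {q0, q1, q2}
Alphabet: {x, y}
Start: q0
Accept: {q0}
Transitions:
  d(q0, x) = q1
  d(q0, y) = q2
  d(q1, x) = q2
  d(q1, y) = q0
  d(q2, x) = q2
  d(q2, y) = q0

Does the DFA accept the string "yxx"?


Trace: q0 -> q2 -> q2 -> q2
Final state: q2
Accept states: {q0}

No, rejected (final state q2 is not an accept state)


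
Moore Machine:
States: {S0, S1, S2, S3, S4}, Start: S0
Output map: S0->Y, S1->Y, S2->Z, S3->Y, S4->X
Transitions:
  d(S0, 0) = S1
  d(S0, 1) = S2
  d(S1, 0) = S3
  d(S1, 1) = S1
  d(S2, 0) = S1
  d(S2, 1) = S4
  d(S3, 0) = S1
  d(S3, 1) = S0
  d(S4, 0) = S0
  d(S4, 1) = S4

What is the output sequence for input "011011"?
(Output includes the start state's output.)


Start: S0 (output Y)
  --0--> S1 (output Y)
  --1--> S1 (output Y)
  --1--> S1 (output Y)
  --0--> S3 (output Y)
  --1--> S0 (output Y)
  --1--> S2 (output Z)

"YYYYYYZ"


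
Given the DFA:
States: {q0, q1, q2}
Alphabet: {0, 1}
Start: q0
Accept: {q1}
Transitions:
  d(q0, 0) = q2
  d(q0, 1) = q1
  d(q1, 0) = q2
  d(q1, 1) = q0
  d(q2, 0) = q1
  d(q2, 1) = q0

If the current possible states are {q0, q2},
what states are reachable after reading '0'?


Apply transition on '0' from each current state:
  d(q0, 0) = q2
  d(q2, 0) = q1

{q1, q2}


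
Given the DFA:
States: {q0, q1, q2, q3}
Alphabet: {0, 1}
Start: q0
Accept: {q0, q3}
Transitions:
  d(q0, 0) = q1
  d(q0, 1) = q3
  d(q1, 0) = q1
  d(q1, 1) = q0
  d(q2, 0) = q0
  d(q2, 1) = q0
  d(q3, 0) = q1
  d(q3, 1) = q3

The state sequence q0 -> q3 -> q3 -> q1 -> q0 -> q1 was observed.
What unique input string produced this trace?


Trace back each transition to find the symbol:
  q0 --[1]--> q3
  q3 --[1]--> q3
  q3 --[0]--> q1
  q1 --[1]--> q0
  q0 --[0]--> q1

"11010"


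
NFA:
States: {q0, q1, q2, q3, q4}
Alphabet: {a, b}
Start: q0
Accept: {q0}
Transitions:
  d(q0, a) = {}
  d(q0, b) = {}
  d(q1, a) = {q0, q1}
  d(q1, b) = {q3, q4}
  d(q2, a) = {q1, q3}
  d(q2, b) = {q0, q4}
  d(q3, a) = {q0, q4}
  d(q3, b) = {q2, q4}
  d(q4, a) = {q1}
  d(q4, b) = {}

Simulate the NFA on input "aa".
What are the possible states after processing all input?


Start: {q0}
  --a--> {}
  --a--> {}

{} (empty set, no valid transitions)


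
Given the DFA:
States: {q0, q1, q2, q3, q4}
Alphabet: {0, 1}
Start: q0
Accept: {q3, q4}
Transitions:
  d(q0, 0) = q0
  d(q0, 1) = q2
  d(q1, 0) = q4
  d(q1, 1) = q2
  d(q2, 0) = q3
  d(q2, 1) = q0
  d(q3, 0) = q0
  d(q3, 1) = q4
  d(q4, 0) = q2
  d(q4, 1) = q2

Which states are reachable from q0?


BFS from q0:
  layer 0: {q0}
  layer 1: {q2}
  layer 2: {q3}
  layer 3: {q4}

{q0, q2, q3, q4}


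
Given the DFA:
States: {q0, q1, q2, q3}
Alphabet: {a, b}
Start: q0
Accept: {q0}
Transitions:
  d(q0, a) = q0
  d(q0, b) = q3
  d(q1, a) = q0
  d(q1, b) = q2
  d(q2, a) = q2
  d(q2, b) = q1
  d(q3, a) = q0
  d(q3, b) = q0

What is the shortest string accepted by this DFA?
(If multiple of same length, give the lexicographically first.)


BFS by string length (lex-first path to each state shown):
  len 0: q0<-""
Found accept state at length 0.

"" (empty string)


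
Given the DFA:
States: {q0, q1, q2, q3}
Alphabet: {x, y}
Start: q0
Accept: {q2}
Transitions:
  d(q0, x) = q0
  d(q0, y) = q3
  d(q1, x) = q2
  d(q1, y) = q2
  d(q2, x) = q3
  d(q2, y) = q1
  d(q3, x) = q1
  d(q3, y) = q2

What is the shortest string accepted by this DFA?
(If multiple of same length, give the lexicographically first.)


BFS by string length (lex-first path to each state shown):
  len 0: q0<-""
  len 1: q0<-"x", q3<-"y"
  len 2: q0<-"xx", q1<-"yx", q2<-"yy", q3<-"xy"
Found accept state at length 2.

"yy"


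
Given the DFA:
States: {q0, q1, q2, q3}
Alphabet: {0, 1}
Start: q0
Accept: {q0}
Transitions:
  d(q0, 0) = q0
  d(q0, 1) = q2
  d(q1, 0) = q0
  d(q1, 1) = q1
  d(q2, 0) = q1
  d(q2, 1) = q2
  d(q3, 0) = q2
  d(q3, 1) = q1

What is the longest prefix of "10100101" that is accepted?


Run the DFA, marking each prefix where the state is accepting:
  "" -> q0 [accept]
  "1" -> q2 [reject]
  "10" -> q1 [reject]
  "101" -> q1 [reject]
  "1010" -> q0 [accept]
  "10100" -> q0 [accept]
  "101001" -> q2 [reject]
  "1010010" -> q1 [reject]
  "10100101" -> q1 [reject]

"10100"


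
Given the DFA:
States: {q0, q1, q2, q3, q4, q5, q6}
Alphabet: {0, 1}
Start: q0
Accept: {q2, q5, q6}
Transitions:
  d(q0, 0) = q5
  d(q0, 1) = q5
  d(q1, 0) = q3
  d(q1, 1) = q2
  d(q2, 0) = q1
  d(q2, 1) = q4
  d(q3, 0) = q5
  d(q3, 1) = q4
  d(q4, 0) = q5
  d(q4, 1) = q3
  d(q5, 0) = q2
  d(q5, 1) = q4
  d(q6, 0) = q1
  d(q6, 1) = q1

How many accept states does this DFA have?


Accept states listed: {q2, q5, q6}
Counting: q2(1) q5(2) q6(3)

3


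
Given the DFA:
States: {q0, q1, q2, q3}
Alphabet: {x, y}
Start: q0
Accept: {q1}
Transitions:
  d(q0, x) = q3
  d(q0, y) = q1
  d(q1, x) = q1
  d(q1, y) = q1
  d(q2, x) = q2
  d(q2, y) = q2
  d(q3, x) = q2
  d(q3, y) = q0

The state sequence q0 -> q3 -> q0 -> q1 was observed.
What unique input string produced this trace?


Trace back each transition to find the symbol:
  q0 --[x]--> q3
  q3 --[y]--> q0
  q0 --[y]--> q1

"xyy"


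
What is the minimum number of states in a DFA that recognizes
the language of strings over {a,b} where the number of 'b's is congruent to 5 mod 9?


States track (count of 'b') mod 9.
Need 9 states: one per remainder 0..8; accept = remainder 5.

9


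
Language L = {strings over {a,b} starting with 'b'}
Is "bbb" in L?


first symbol = 'b'

Yes, "bbb" is in L


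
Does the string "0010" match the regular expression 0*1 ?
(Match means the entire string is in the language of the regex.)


|string| = 4; first = '0'; last = '0'

No, "0010" does not match 0*1


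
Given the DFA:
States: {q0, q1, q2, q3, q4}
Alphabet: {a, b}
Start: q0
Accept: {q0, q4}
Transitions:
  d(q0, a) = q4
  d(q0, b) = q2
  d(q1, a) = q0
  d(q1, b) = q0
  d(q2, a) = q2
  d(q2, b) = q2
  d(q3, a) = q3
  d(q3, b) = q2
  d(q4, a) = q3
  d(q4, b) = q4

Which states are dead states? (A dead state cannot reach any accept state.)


Forward reachability from each state:
  q0 -> reaches accept state q0 (live)
  q1 -> reaches accept state q0 (live)
  q2 -> reaches {q2}, no accept state (dead)
  q3 -> reaches {q2, q3}, no accept state (dead)
  q4 -> reaches accept state q4 (live)

{q2, q3}


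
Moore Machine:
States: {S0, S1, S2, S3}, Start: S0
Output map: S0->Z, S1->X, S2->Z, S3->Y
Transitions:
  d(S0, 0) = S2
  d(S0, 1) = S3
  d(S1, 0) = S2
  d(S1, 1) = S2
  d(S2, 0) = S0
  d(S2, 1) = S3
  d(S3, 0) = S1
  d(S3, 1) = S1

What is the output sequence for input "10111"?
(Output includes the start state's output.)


Start: S0 (output Z)
  --1--> S3 (output Y)
  --0--> S1 (output X)
  --1--> S2 (output Z)
  --1--> S3 (output Y)
  --1--> S1 (output X)

"ZYXZYX"


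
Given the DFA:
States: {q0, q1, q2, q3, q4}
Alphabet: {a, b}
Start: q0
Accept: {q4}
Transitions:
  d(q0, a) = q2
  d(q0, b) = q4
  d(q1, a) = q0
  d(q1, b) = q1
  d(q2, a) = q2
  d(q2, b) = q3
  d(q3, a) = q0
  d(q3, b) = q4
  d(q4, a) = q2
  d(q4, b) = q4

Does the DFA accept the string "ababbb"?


Trace: q0 -> q2 -> q3 -> q0 -> q4 -> q4 -> q4
Final state: q4
Accept states: {q4}

Yes, accepted (final state q4 is an accept state)


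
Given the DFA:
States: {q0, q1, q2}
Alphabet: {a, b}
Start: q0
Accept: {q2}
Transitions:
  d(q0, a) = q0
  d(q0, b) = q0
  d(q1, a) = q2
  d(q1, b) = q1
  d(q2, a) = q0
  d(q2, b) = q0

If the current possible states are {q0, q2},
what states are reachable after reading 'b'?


Apply transition on 'b' from each current state:
  d(q0, b) = q0
  d(q2, b) = q0

{q0}


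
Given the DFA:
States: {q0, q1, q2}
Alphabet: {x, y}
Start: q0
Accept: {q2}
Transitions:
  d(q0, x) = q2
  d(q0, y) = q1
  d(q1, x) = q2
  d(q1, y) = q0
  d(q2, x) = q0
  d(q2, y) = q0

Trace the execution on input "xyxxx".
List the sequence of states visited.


Input: xyxxx
d(q0, x) = q2
d(q2, y) = q0
d(q0, x) = q2
d(q2, x) = q0
d(q0, x) = q2


q0 -> q2 -> q0 -> q2 -> q0 -> q2


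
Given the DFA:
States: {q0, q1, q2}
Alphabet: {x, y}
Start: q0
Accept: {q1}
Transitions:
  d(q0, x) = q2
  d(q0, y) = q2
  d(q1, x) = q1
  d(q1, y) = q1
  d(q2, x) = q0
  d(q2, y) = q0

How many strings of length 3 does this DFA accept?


Enumerating all length-3 strings:
  "xxx" -> q2 [reject]
  "xxy" -> q2 [reject]
  "xyx" -> q2 [reject]
  "xyy" -> q2 [reject]
  "yxx" -> q2 [reject]
  "yxy" -> q2 [reject]
  "yyx" -> q2 [reject]
  "yyy" -> q2 [reject]

0 out of 8


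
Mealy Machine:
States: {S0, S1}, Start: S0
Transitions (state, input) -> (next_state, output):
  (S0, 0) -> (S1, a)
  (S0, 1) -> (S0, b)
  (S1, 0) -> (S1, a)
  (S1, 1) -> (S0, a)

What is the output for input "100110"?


Step-by-step:
  (S0, 1) -> (S0, b)
  (S0, 0) -> (S1, a)
  (S1, 0) -> (S1, a)
  (S1, 1) -> (S0, a)
  (S0, 1) -> (S0, b)
  (S0, 0) -> (S1, a)

"baaaba"


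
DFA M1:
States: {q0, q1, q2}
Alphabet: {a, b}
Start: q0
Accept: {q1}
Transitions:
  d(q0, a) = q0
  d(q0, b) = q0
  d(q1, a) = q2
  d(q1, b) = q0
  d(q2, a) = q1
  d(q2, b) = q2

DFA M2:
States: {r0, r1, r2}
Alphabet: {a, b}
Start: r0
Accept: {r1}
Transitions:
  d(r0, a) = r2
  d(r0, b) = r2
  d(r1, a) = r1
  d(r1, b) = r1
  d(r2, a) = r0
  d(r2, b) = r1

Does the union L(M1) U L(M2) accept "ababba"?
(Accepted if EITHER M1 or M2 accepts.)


M1: final=q0 accepted=False
M2: final=r1 accepted=True

Yes, union accepts


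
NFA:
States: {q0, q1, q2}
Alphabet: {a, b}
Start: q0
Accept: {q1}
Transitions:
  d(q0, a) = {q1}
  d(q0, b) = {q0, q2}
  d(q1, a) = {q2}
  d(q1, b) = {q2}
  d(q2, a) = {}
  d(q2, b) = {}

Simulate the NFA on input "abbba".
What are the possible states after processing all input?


Start: {q0}
  --a--> {q1}
  --b--> {q2}
  --b--> {}
  --b--> {}
  --a--> {}

{} (empty set, no valid transitions)


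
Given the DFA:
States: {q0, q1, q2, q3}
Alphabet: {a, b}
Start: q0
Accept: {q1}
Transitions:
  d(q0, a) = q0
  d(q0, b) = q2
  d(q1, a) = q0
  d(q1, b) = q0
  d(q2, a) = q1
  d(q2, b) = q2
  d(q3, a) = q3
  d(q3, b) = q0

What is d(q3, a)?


Looking up transition d(q3, a)

q3


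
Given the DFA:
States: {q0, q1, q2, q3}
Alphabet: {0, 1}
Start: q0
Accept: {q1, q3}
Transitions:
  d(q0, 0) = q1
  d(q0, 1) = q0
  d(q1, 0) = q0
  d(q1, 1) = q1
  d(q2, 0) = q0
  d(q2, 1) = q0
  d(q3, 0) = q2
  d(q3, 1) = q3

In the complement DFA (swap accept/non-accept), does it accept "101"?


Trace: q0 -> q0 -> q1 -> q1
Final: q1
Original accept: {q1, q3}
Complement: q1 is in original accept

No, complement rejects (original accepts)


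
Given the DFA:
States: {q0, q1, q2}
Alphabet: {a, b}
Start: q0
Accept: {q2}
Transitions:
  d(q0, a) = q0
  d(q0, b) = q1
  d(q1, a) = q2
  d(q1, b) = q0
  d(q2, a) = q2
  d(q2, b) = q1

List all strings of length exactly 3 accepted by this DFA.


All strings of length 3: 8 total
Accepted: 2

"aba", "baa"


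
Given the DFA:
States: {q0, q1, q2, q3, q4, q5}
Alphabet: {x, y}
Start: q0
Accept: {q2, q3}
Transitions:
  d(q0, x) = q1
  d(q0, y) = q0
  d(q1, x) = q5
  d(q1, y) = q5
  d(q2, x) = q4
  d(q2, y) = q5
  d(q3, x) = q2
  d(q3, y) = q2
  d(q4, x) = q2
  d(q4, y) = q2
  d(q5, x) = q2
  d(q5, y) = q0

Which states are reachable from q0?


BFS from q0:
  layer 0: {q0}
  layer 1: {q1}
  layer 2: {q5}
  layer 3: {q2}
  layer 4: {q4}

{q0, q1, q2, q4, q5}


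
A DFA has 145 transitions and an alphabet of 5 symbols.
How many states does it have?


Each state has exactly one transition per symbol.
states = transitions / |alphabet| = 145 / 5 = 29

29


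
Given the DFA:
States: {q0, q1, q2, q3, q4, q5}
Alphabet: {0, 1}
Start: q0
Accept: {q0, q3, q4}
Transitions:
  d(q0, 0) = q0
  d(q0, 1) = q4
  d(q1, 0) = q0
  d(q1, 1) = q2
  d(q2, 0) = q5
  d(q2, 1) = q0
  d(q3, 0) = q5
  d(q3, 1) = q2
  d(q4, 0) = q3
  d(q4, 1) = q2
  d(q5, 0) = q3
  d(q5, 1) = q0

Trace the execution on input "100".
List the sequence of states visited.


Input: 100
d(q0, 1) = q4
d(q4, 0) = q3
d(q3, 0) = q5


q0 -> q4 -> q3 -> q5


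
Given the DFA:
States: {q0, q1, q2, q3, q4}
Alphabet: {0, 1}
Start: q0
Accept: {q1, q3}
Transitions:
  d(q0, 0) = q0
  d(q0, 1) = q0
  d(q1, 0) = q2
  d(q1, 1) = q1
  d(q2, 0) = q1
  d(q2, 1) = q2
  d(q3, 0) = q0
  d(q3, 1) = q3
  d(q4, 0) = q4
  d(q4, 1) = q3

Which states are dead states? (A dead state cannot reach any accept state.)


Forward reachability from each state:
  q0 -> reaches {q0}, no accept state (dead)
  q1 -> reaches accept state q1 (live)
  q2 -> reaches accept state q1 (live)
  q3 -> reaches accept state q3 (live)
  q4 -> reaches accept state q3 (live)

{q0}


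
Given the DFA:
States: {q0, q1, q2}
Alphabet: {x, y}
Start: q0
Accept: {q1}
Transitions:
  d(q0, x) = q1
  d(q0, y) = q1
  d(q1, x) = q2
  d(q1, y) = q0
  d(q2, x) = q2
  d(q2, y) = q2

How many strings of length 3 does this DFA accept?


Enumerating all length-3 strings:
  "xxx" -> q2 [reject]
  "xxy" -> q2 [reject]
  "xyx" -> q1 [accept]
  "xyy" -> q1 [accept]
  "yxx" -> q2 [reject]
  "yxy" -> q2 [reject]
  "yyx" -> q1 [accept]
  "yyy" -> q1 [accept]

4 out of 8


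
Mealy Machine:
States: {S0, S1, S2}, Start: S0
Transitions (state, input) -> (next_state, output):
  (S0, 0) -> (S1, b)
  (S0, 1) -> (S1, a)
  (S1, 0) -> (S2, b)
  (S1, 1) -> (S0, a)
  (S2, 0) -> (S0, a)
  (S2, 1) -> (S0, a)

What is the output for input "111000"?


Step-by-step:
  (S0, 1) -> (S1, a)
  (S1, 1) -> (S0, a)
  (S0, 1) -> (S1, a)
  (S1, 0) -> (S2, b)
  (S2, 0) -> (S0, a)
  (S0, 0) -> (S1, b)

"aaabab"


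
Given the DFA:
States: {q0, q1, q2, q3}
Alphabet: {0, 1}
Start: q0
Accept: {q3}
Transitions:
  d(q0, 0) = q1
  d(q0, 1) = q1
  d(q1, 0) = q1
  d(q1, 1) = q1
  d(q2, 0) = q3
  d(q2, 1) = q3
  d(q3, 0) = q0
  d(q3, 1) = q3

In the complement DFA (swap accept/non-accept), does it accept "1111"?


Trace: q0 -> q1 -> q1 -> q1 -> q1
Final: q1
Original accept: {q3}
Complement: q1 is not in original accept

Yes, complement accepts (original rejects)


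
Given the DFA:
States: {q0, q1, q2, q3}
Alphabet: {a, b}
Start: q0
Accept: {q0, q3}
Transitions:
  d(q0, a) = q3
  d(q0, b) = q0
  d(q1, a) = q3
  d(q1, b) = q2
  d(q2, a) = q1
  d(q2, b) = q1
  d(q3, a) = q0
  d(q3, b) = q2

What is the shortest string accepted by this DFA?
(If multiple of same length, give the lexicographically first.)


BFS by string length (lex-first path to each state shown):
  len 0: q0<-""
Found accept state at length 0.

"" (empty string)


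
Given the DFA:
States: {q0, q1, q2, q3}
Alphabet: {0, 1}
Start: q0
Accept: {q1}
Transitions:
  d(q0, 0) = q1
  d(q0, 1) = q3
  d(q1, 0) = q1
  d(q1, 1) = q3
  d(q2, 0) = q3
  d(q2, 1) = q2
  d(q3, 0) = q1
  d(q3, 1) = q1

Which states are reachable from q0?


BFS from q0:
  layer 0: {q0}
  layer 1: {q1, q3}

{q0, q1, q3}


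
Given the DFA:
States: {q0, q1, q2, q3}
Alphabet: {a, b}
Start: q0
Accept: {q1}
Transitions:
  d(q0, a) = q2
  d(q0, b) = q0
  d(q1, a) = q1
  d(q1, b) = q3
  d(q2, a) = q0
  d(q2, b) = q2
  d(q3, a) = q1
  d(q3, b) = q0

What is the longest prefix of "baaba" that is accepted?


Run the DFA, marking each prefix where the state is accepting:
  "" -> q0 [reject]
  "b" -> q0 [reject]
  "ba" -> q2 [reject]
  "baa" -> q0 [reject]
  "baab" -> q0 [reject]
  "baaba" -> q2 [reject]

No prefix is accepted


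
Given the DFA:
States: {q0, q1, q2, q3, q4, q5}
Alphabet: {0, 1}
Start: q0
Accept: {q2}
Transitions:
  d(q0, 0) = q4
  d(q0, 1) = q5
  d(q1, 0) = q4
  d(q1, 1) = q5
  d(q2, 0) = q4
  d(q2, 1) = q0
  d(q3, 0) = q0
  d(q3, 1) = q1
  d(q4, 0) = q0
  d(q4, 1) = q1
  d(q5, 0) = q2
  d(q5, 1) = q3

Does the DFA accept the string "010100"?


Trace: q0 -> q4 -> q1 -> q4 -> q1 -> q4 -> q0
Final state: q0
Accept states: {q2}

No, rejected (final state q0 is not an accept state)


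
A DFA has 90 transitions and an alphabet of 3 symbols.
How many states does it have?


Each state has exactly one transition per symbol.
states = transitions / |alphabet| = 90 / 3 = 30

30


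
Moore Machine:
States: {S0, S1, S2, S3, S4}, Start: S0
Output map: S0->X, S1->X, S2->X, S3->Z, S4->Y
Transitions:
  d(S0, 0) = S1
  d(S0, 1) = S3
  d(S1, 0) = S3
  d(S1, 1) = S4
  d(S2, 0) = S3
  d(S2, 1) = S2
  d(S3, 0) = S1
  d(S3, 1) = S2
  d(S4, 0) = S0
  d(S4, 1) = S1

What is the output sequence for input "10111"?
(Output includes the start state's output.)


Start: S0 (output X)
  --1--> S3 (output Z)
  --0--> S1 (output X)
  --1--> S4 (output Y)
  --1--> S1 (output X)
  --1--> S4 (output Y)

"XZXYXY"


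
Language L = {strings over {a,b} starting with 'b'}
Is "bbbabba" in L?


first symbol = 'b'

Yes, "bbbabba" is in L


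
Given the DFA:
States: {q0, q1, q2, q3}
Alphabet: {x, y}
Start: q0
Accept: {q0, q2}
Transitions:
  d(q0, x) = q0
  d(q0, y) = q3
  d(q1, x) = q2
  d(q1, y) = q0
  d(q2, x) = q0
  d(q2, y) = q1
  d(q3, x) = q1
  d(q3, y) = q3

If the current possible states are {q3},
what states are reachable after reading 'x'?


Apply transition on 'x' from each current state:
  d(q3, x) = q1

{q1}


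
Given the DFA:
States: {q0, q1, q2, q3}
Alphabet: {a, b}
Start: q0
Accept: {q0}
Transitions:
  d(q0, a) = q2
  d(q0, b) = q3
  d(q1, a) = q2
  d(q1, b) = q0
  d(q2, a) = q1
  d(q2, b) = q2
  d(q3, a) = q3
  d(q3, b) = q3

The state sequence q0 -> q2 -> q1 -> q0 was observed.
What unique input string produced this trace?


Trace back each transition to find the symbol:
  q0 --[a]--> q2
  q2 --[a]--> q1
  q1 --[b]--> q0

"aab"


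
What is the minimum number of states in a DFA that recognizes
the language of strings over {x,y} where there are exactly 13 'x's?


States: count = 0, 1, ..., 13 (that's 14 states), plus a dead state for count > 13.
Total: 14 + 1 = 15. Accept = count-13 state.

15


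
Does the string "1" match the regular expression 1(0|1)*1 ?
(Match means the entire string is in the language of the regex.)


|string| = 1; first = '1'; last = '1'

No, "1" does not match 1(0|1)*1


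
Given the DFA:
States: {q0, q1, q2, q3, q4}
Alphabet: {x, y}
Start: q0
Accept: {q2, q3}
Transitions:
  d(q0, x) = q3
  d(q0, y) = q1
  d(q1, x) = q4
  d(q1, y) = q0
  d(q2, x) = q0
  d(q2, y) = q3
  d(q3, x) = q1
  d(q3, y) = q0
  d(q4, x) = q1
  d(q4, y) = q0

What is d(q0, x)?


Looking up transition d(q0, x)

q3


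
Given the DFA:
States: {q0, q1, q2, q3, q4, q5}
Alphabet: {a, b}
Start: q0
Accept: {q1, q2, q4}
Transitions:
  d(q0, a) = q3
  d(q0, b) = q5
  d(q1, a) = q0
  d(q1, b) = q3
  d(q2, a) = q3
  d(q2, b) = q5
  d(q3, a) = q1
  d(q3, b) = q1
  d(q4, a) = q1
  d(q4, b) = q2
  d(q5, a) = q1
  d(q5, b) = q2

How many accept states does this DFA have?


Accept states listed: {q1, q2, q4}
Counting: q1(1) q2(2) q4(3)

3


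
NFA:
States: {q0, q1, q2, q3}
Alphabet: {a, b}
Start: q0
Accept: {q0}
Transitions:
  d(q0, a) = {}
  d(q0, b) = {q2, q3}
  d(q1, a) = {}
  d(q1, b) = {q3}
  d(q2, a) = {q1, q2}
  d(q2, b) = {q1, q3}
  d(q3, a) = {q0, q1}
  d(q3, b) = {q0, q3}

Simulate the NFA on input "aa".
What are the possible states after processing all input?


Start: {q0}
  --a--> {}
  --a--> {}

{} (empty set, no valid transitions)


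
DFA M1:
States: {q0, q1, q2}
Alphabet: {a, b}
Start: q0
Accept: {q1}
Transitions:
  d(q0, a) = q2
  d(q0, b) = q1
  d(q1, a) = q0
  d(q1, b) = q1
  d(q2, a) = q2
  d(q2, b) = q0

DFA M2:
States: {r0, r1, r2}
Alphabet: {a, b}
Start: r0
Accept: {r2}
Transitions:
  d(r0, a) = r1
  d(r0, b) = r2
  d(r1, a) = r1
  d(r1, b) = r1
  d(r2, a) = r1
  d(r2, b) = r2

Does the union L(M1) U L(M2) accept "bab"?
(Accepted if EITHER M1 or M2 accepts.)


M1: final=q1 accepted=True
M2: final=r1 accepted=False

Yes, union accepts


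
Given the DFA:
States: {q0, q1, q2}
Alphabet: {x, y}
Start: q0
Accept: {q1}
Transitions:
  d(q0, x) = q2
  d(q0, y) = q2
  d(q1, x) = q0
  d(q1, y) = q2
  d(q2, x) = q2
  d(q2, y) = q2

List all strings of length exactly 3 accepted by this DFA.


All strings of length 3: 8 total
Accepted: 0

None


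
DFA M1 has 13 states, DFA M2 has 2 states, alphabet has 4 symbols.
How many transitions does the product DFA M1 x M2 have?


Product DFA has 13 * 2 = 26 states.
Each has 4 transitions: 26 * 4 = 104

104


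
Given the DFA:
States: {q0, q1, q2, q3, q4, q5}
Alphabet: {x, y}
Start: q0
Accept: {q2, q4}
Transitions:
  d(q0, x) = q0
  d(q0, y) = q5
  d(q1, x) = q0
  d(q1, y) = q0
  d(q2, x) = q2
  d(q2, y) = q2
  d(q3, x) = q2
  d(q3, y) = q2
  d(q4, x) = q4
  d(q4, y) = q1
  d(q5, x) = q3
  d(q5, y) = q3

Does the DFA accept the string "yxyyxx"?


Trace: q0 -> q5 -> q3 -> q2 -> q2 -> q2 -> q2
Final state: q2
Accept states: {q2, q4}

Yes, accepted (final state q2 is an accept state)


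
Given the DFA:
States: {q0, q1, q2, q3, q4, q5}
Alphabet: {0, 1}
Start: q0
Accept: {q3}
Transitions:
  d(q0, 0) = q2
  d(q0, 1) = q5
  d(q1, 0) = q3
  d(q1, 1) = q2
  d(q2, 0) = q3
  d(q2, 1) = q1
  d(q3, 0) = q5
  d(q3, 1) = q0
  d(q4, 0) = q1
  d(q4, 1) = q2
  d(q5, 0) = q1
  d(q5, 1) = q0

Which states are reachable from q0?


BFS from q0:
  layer 0: {q0}
  layer 1: {q2, q5}
  layer 2: {q1, q3}

{q0, q1, q2, q3, q5}


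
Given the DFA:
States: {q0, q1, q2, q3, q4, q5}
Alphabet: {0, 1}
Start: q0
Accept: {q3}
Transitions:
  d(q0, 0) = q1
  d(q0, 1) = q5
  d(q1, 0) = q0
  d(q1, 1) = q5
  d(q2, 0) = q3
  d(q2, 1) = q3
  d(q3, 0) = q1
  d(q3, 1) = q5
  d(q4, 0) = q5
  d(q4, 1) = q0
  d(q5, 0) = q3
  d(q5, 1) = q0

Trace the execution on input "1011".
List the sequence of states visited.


Input: 1011
d(q0, 1) = q5
d(q5, 0) = q3
d(q3, 1) = q5
d(q5, 1) = q0


q0 -> q5 -> q3 -> q5 -> q0


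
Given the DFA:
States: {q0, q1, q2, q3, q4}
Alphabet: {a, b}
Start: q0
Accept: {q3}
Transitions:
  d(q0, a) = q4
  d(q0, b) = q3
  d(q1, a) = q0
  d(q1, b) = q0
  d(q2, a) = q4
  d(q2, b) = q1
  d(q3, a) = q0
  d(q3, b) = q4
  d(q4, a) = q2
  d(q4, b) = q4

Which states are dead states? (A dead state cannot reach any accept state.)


Forward reachability from each state:
  q0 -> reaches accept state q3 (live)
  q1 -> reaches accept state q3 (live)
  q2 -> reaches accept state q3 (live)
  q3 -> reaches accept state q3 (live)
  q4 -> reaches accept state q3 (live)

None (all states can reach an accept state)


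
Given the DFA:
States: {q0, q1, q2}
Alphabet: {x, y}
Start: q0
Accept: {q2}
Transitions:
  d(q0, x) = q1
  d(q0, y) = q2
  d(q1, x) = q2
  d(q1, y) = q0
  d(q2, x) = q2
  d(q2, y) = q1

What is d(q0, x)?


Looking up transition d(q0, x)

q1


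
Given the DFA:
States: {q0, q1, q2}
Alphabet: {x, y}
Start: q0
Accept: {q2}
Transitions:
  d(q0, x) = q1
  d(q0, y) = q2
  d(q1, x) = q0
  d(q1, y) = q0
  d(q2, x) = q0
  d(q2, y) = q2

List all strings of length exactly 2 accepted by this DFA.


All strings of length 2: 4 total
Accepted: 1

"yy"


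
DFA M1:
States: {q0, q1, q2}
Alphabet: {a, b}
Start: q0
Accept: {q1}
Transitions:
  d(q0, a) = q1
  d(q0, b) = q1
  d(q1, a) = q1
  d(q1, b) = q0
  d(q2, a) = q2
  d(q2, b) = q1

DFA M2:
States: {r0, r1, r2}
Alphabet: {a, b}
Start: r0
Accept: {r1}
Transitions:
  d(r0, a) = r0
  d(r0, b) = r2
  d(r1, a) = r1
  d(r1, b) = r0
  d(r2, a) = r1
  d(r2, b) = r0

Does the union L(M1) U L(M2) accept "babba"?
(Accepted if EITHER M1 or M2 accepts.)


M1: final=q1 accepted=True
M2: final=r1 accepted=True

Yes, union accepts


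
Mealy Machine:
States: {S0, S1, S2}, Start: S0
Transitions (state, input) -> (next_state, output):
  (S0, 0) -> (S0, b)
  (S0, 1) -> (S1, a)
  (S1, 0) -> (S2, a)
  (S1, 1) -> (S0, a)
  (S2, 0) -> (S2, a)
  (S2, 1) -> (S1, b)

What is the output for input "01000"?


Step-by-step:
  (S0, 0) -> (S0, b)
  (S0, 1) -> (S1, a)
  (S1, 0) -> (S2, a)
  (S2, 0) -> (S2, a)
  (S2, 0) -> (S2, a)

"baaaa"


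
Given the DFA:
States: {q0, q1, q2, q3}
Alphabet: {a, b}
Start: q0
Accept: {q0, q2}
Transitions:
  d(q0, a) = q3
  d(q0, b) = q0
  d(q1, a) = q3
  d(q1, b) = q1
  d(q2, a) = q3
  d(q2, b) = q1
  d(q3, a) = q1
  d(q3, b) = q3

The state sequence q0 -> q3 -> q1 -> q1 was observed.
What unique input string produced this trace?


Trace back each transition to find the symbol:
  q0 --[a]--> q3
  q3 --[a]--> q1
  q1 --[b]--> q1

"aab"


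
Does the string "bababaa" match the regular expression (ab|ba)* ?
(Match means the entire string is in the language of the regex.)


|string| = 7; first = 'b'; last = 'a'

No, "bababaa" does not match (ab|ba)*


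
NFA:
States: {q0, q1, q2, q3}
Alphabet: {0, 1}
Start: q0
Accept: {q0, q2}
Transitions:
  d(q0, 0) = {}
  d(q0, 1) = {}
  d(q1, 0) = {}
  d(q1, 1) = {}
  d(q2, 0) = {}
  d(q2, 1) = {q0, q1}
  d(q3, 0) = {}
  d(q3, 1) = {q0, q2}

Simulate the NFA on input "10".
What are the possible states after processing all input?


Start: {q0}
  --1--> {}
  --0--> {}

{} (empty set, no valid transitions)


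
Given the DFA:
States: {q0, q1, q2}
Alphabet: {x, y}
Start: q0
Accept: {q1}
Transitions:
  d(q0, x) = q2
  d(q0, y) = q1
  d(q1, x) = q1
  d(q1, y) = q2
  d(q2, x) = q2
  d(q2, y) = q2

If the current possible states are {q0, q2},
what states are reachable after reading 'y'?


Apply transition on 'y' from each current state:
  d(q0, y) = q1
  d(q2, y) = q2

{q1, q2}


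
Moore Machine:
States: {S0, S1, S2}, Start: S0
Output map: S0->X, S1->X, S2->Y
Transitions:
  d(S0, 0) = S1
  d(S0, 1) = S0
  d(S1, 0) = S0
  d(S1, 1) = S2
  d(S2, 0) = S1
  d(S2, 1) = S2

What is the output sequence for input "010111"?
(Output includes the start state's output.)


Start: S0 (output X)
  --0--> S1 (output X)
  --1--> S2 (output Y)
  --0--> S1 (output X)
  --1--> S2 (output Y)
  --1--> S2 (output Y)
  --1--> S2 (output Y)

"XXYXYYY"


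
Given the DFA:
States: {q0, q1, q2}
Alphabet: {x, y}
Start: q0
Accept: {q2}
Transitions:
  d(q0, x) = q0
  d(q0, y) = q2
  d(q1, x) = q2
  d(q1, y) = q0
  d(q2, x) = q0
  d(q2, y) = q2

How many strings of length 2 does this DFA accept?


Enumerating all length-2 strings:
  "xx" -> q0 [reject]
  "xy" -> q2 [accept]
  "yx" -> q0 [reject]
  "yy" -> q2 [accept]

2 out of 4


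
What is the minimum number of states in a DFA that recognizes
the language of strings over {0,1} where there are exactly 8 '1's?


States: count = 0, 1, ..., 8 (that's 9 states), plus a dead state for count > 8.
Total: 9 + 1 = 10. Accept = count-8 state.

10


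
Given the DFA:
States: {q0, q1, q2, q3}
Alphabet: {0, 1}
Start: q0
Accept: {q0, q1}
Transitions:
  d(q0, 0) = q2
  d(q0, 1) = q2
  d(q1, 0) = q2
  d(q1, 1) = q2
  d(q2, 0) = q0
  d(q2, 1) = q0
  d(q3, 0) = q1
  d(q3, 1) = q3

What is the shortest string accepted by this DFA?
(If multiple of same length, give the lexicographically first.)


BFS by string length (lex-first path to each state shown):
  len 0: q0<-""
Found accept state at length 0.

"" (empty string)


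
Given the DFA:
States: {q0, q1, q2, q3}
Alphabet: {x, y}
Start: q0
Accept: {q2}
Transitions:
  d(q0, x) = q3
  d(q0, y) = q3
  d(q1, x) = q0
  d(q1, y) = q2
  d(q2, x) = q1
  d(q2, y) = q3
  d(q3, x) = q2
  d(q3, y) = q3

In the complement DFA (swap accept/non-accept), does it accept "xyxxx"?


Trace: q0 -> q3 -> q3 -> q2 -> q1 -> q0
Final: q0
Original accept: {q2}
Complement: q0 is not in original accept

Yes, complement accepts (original rejects)


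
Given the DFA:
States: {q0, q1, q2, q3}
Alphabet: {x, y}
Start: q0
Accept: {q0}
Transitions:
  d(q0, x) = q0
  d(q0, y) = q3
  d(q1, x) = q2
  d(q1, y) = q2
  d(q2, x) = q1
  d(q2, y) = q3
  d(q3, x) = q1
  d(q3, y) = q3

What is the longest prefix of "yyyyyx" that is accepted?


Run the DFA, marking each prefix where the state is accepting:
  "" -> q0 [accept]
  "y" -> q3 [reject]
  "yy" -> q3 [reject]
  "yyy" -> q3 [reject]
  "yyyy" -> q3 [reject]
  "yyyyy" -> q3 [reject]
  "yyyyyx" -> q1 [reject]

""


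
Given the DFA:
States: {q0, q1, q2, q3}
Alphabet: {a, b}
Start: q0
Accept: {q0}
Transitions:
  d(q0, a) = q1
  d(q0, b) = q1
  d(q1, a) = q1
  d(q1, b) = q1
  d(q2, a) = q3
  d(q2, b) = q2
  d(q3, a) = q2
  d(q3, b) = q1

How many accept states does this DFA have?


Accept states listed: {q0}
Counting: q0(1)

1


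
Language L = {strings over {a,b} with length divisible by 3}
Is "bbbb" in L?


length = 4; 4 mod 3 = 1

No, "bbbb" is not in L


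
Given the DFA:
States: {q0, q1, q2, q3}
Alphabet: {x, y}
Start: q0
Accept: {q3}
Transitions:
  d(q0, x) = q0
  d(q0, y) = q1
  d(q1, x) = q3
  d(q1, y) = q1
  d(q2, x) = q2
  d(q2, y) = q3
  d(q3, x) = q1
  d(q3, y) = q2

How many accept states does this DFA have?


Accept states listed: {q3}
Counting: q3(1)

1


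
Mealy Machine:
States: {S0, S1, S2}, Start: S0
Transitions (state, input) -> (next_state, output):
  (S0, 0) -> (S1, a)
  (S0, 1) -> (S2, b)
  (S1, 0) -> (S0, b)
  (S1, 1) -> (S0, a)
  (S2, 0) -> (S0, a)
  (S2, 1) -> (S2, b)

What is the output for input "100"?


Step-by-step:
  (S0, 1) -> (S2, b)
  (S2, 0) -> (S0, a)
  (S0, 0) -> (S1, a)

"baa"


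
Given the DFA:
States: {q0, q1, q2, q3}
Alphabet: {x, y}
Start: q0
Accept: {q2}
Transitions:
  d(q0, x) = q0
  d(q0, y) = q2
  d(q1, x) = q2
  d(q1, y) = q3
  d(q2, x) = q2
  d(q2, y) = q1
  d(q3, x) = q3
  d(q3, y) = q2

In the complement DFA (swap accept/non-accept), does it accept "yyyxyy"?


Trace: q0 -> q2 -> q1 -> q3 -> q3 -> q2 -> q1
Final: q1
Original accept: {q2}
Complement: q1 is not in original accept

Yes, complement accepts (original rejects)


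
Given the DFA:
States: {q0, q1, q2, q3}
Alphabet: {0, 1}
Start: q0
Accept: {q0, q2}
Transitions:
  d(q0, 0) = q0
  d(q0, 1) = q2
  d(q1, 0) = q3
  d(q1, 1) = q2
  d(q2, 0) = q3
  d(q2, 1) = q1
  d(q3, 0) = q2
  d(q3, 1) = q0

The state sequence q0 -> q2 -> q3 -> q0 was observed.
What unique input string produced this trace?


Trace back each transition to find the symbol:
  q0 --[1]--> q2
  q2 --[0]--> q3
  q3 --[1]--> q0

"101"


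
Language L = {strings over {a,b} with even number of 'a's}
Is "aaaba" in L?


count('a') = 4; 4 mod 2 = 0

Yes, "aaaba" is in L


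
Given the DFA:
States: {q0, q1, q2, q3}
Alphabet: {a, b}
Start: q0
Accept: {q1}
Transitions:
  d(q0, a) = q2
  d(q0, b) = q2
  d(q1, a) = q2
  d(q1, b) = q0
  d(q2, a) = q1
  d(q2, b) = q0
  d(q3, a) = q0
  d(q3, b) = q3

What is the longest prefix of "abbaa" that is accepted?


Run the DFA, marking each prefix where the state is accepting:
  "" -> q0 [reject]
  "a" -> q2 [reject]
  "ab" -> q0 [reject]
  "abb" -> q2 [reject]
  "abba" -> q1 [accept]
  "abbaa" -> q2 [reject]

"abba"


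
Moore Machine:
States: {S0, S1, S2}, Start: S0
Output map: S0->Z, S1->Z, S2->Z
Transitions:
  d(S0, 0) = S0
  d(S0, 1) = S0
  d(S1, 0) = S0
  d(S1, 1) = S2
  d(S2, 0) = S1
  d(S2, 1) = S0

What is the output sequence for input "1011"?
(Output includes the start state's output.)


Start: S0 (output Z)
  --1--> S0 (output Z)
  --0--> S0 (output Z)
  --1--> S0 (output Z)
  --1--> S0 (output Z)

"ZZZZZ"


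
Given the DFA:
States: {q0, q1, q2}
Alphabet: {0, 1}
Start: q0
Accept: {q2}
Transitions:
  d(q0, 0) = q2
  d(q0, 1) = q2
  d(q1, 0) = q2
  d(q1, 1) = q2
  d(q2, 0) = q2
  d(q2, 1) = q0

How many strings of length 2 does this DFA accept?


Enumerating all length-2 strings:
  "00" -> q2 [accept]
  "01" -> q0 [reject]
  "10" -> q2 [accept]
  "11" -> q0 [reject]

2 out of 4


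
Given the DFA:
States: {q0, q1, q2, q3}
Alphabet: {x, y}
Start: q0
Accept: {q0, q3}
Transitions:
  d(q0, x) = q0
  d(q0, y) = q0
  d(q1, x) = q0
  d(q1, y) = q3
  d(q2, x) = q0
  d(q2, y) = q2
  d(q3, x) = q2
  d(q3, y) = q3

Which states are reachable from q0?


BFS from q0:
  layer 0: {q0}

{q0}


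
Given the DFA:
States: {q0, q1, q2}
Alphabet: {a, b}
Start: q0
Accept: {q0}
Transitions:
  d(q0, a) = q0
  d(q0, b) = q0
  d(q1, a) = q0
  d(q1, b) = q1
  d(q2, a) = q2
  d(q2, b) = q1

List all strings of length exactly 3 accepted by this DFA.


All strings of length 3: 8 total
Accepted: 8

"aaa", "aab", "aba", "abb", "baa", "bab", "bba", "bbb"


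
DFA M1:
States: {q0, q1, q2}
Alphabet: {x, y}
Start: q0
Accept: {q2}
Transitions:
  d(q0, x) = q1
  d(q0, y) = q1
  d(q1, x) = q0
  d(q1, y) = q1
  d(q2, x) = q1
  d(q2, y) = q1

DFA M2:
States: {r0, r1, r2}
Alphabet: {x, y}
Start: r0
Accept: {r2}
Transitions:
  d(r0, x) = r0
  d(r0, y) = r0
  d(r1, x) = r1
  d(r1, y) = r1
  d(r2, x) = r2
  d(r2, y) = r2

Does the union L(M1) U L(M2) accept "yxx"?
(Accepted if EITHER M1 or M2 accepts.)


M1: final=q1 accepted=False
M2: final=r0 accepted=False

No, union rejects (neither accepts)


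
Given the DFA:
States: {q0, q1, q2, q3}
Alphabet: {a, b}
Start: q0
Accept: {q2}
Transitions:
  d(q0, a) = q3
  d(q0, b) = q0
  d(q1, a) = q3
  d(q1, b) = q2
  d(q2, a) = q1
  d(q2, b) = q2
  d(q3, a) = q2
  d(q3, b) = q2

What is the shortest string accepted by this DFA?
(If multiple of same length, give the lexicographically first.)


BFS by string length (lex-first path to each state shown):
  len 0: q0<-""
  len 1: q0<-"b", q3<-"a"
  len 2: q0<-"bb", q2<-"aa", q3<-"ba"
Found accept state at length 2.

"aa"


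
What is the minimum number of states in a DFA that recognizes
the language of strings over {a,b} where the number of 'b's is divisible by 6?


States track (count of 'b') mod 6.
Need 6 states: one per remainder 0..5; accept = remainder 0.

6


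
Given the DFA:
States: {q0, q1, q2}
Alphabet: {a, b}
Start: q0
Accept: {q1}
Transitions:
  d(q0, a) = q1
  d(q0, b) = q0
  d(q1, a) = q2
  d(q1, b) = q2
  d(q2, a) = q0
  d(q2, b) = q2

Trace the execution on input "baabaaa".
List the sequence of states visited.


Input: baabaaa
d(q0, b) = q0
d(q0, a) = q1
d(q1, a) = q2
d(q2, b) = q2
d(q2, a) = q0
d(q0, a) = q1
d(q1, a) = q2


q0 -> q0 -> q1 -> q2 -> q2 -> q0 -> q1 -> q2


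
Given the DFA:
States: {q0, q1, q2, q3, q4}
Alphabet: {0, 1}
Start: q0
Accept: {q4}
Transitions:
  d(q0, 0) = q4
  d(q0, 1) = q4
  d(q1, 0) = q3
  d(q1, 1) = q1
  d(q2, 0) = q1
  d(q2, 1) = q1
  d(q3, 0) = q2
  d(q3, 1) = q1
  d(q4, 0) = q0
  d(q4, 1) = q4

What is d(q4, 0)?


Looking up transition d(q4, 0)

q0


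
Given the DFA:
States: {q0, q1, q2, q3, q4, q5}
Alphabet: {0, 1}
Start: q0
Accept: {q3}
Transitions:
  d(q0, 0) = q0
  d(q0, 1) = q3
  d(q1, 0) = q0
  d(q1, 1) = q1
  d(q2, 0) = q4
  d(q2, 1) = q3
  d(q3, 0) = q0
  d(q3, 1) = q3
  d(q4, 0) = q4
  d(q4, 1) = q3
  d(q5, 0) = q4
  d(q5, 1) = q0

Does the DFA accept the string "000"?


Trace: q0 -> q0 -> q0 -> q0
Final state: q0
Accept states: {q3}

No, rejected (final state q0 is not an accept state)


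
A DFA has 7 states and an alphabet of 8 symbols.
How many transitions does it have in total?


Each state has exactly one transition per symbol.
7 * 8 = 56

56


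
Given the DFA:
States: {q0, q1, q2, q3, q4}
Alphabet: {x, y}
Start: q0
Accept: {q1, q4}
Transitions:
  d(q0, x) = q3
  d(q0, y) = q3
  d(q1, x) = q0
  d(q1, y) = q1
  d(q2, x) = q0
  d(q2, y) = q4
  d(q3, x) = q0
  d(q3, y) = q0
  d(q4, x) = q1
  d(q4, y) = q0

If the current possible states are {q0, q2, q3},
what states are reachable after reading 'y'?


Apply transition on 'y' from each current state:
  d(q0, y) = q3
  d(q2, y) = q4
  d(q3, y) = q0

{q0, q3, q4}


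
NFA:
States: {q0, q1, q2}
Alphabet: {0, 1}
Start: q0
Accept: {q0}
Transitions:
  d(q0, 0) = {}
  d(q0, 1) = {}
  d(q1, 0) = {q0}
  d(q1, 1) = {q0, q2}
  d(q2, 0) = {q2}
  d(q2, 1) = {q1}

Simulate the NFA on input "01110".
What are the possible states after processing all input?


Start: {q0}
  --0--> {}
  --1--> {}
  --1--> {}
  --1--> {}
  --0--> {}

{} (empty set, no valid transitions)


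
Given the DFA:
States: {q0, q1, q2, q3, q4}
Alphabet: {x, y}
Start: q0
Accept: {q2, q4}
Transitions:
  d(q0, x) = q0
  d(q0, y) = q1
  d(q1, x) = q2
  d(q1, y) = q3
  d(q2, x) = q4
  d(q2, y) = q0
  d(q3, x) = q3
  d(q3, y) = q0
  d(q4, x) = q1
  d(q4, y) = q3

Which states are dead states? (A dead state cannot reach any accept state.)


Forward reachability from each state:
  q0 -> reaches accept state q2 (live)
  q1 -> reaches accept state q2 (live)
  q2 -> reaches accept state q2 (live)
  q3 -> reaches accept state q2 (live)
  q4 -> reaches accept state q2 (live)

None (all states can reach an accept state)
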